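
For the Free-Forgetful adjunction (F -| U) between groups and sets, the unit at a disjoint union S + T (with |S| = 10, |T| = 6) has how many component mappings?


The unit eta_X: X -> U(F(X)) of the Free-Forgetful adjunction
maps each element of X to a generator of F(X). For X = S + T (disjoint
union in Set), |S + T| = |S| + |T|.
Total mappings = 10 + 6 = 16.

16


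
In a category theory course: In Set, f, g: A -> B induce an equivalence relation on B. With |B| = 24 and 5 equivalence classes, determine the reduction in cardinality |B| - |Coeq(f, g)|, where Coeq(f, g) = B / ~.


The coequalizer Coeq(f, g) = B / ~ has one element per equivalence class.
|B| = 24, |Coeq(f, g)| = 5.
|B| - |Coeq(f, g)| = 24 - 5 = 19.

19


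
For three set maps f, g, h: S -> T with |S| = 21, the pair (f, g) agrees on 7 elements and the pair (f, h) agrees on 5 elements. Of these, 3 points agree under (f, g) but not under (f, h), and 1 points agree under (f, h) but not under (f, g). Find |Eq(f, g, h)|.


Eq(f, g, h) is the triple-agreement set: points in S where all three
maps take the same value. Using inclusion-exclusion on the pairwise data:
Pair (f, g) agrees on 7 points; pair (f, h) on 5 points.
Points agreeing under (f, g) but not (f, h) = 3; under (f, h) but not (f, g) = 1.
Triple-agreement = agreement-in-(f, g) minus points that agree under (f, g) but not (f, h):
|Eq(f, g, h)| = 7 - 3 = 4
(cross-check via (f, h): 5 - 1 = 4.)

4


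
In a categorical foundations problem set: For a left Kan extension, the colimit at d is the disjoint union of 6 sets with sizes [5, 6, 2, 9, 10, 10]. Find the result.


Pointwise, the left Kan extension (Lan_F H)(d) is the colimit, indexed
by the comma category (F downarrow d), of H composed with the
projection (F downarrow d) -> C. Here that colimit is given
as a coproduct (disjoint union) of sets, so its cardinality is the
sum of the sizes of the summands.
Coproduct of sets with sizes: 5 + 6 + 2 + 9 + 10 + 10
= 42

42


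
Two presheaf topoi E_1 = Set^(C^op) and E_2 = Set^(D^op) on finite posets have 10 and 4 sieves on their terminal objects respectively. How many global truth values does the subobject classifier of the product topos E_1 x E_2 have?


In a product of presheaf topoi E_1 x E_2, the subobject classifier
is Omega = Omega_1 x Omega_2 (componentwise), so
|Omega(top)| = |Omega_1(top_1)| * |Omega_2(top_2)|.
= 10 * 4 = 40.

40


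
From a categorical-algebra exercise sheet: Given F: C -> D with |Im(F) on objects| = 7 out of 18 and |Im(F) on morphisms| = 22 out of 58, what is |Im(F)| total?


The image of F consists of distinct objects and distinct morphisms.
|Im(F)| on objects = 7
|Im(F)| on morphisms = 22
Total image cardinality = 7 + 22 = 29

29


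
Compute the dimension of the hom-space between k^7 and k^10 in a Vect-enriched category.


In Vect-enriched categories, Hom(k^n, k^m) is the space of m x n matrices.
dim(Hom(k^7, k^10)) = 10 * 7 = 70

70


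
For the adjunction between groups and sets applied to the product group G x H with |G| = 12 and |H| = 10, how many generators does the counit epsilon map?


The counit epsilon_K: F(U(K)) -> K of the Free-Forgetful adjunction
maps |K| generators of F(U(K)) into K. For K = G x H (the product group),
|G x H| = |G| * |H|.
Total generators mapped = 12 * 10 = 120.

120


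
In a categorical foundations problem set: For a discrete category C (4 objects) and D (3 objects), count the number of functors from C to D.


A functor from a discrete category C to D is determined by
where each object maps. Each of the 4 objects of C can map
to any of the 3 objects of D independently.
Number of functors = 3^4 = 81

81


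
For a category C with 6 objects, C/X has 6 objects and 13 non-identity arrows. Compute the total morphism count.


In the slice category C/X, objects are morphisms to X.
Identity morphisms: 6 (one per object of C/X).
Non-identity morphisms: 13.
Total = 6 + 13 = 19

19


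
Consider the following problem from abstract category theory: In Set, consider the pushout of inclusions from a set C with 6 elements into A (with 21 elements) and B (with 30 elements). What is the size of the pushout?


The pushout A +_C B identifies the images of C in A and B.
|A +_C B| = |A| + |B| - |C| (for injections).
= 21 + 30 - 6 = 45

45


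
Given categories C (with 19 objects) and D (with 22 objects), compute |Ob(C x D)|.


The product category C x D has objects that are pairs (c, d).
Number of pairs = |Ob(C)| * |Ob(D)| = 19 * 22 = 418

418


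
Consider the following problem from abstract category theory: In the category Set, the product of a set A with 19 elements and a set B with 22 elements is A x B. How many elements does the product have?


In Set, the product A x B is the Cartesian product.
By the universal property, |A x B| = |A| * |B|.
|A x B| = 19 * 22 = 418

418


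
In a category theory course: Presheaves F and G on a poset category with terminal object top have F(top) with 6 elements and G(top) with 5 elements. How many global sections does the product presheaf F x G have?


Global sections of a presheaf on a poset with terminal top satisfy
Gamma(H) ~ H(top). Presheaves admit pointwise products, so
(F x G)(top) = F(top) x G(top) (Cartesian product).
|Gamma(F x G)| = |F(top)| * |G(top)| = 6 * 5 = 30.

30


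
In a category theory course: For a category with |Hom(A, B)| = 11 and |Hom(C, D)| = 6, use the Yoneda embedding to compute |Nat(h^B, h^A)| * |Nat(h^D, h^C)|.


By the Yoneda lemma, Nat(h^B, h^A) is isomorphic to Hom(A, B),
so |Nat(h^B, h^A)| = |Hom(A, B)| and |Nat(h^D, h^C)| = |Hom(C, D)|.
|Hom(A, B)| = 11, |Hom(C, D)| = 6.
|Nat(h^B, h^A) x Nat(h^D, h^C)| = 11 * 6 = 66

66


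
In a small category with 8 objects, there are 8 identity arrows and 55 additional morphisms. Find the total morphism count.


Each object has an identity morphism, giving 8 identities.
Adding the 55 non-identity morphisms:
Total = 8 + 55 = 63

63


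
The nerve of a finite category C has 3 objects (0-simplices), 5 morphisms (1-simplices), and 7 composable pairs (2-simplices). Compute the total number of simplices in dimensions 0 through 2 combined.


The 2-skeleton of the nerve N(C) consists of simplices in dimensions 0, 1, 2:
  |N(C)_0| = 3 (objects)
  |N(C)_1| = 5 (morphisms)
  |N(C)_2| = 7 (composable pairs)
Total = 3 + 5 + 7 = 15

15


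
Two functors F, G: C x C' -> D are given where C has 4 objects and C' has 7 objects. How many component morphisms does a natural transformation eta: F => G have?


A natural transformation eta: F => G assigns one component morphism per
object of the domain category.
The domain is the product category C x C', so
|Ob(C x C')| = |Ob(C)| * |Ob(C')| = 4 * 7 = 28.
Therefore eta has 28 component morphisms.

28


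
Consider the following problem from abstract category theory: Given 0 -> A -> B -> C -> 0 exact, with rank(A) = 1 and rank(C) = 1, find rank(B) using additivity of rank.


For a short exact sequence 0 -> A -> B -> C -> 0,
rank is additive: rank(B) = rank(A) + rank(C).
rank(B) = 1 + 1 = 2

2


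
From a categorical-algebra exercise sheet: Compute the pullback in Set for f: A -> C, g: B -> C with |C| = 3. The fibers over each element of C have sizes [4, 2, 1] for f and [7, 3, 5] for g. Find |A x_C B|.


The pullback A x_C B consists of pairs (a, b) with f(a) = g(b).
For each element c in C, the fiber product has |f^-1(c)| * |g^-1(c)| elements.
Summing over C: 4 * 7 + 2 * 3 + 1 * 5
= 28 + 6 + 5 = 39

39


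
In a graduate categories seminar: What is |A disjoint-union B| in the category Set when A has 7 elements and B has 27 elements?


In Set, the coproduct A + B is the disjoint union.
|A + B| = |A| + |B| = 7 + 27 = 34

34


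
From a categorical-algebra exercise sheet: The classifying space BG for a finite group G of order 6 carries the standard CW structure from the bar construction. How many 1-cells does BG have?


In the bar-construction CW model of BG, the n-cells are indexed by
n-tuples [g_1|...|g_n] of non-identity elements of G (degenerate
simplices with some g_i = e do not contribute cells), so there are
(|G| - 1)^n n-cells.
For dim = 1 with |G| = 6:
cells = (6 - 1)^1 = 5^1 = 5

5


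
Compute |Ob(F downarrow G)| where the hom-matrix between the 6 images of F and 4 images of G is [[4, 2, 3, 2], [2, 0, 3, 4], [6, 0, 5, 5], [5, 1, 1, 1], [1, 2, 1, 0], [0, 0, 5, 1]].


Objects of (F downarrow G) are triples (a, b, h: F(a)->G(b)).
The count equals the sum of all entries in the hom-matrix.
sum(row 0) = 11
sum(row 1) = 9
sum(row 2) = 16
sum(row 3) = 8
sum(row 4) = 4
sum(row 5) = 6
Grand total = 54

54


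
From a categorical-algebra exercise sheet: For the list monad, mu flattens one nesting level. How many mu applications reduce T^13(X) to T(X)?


Each application of mu: T^2 -> T removes one layer of nesting.
Starting at depth 13 (i.e., T^13(X)), we need to reach T(X).
Number of mu applications = 13 - 1 = 12

12


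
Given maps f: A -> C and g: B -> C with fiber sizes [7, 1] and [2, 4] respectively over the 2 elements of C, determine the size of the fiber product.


The pullback A x_C B consists of pairs (a, b) with f(a) = g(b).
For each element c in C, the fiber product has |f^-1(c)| * |g^-1(c)| elements.
Summing over C: 7 * 2 + 1 * 4
= 14 + 4 = 18

18


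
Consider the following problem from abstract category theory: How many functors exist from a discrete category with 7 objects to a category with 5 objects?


A functor from a discrete category C to D is determined by
where each object maps. Each of the 7 objects of C can map
to any of the 5 objects of D independently.
Number of functors = 5^7 = 78125

78125


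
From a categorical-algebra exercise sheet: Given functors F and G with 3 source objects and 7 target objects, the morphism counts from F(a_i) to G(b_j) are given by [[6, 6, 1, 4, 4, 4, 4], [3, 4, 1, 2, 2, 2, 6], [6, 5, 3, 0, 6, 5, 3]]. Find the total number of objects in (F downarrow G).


Objects of (F downarrow G) are triples (a, b, h: F(a)->G(b)).
The count equals the sum of all entries in the hom-matrix.
sum(row 0) = 29
sum(row 1) = 20
sum(row 2) = 28
Grand total = 77

77


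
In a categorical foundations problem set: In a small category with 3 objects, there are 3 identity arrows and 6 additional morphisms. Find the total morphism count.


Each object has an identity morphism, giving 3 identities.
Adding the 6 non-identity morphisms:
Total = 3 + 6 = 9

9


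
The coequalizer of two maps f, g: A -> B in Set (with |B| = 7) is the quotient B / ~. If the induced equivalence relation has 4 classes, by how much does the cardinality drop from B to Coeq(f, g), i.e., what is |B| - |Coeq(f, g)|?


The coequalizer Coeq(f, g) = B / ~ has one element per equivalence class.
|B| = 7, |Coeq(f, g)| = 4.
|B| - |Coeq(f, g)| = 7 - 4 = 3.

3


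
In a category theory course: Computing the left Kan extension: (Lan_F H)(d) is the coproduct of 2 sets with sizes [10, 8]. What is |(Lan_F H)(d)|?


Pointwise, the left Kan extension (Lan_F H)(d) is the colimit, indexed
by the comma category (F downarrow d), of H composed with the
projection (F downarrow d) -> C. Here that colimit is given
as a coproduct (disjoint union) of sets, so its cardinality is the
sum of the sizes of the summands.
Coproduct of sets with sizes: 10 + 8
= 18

18


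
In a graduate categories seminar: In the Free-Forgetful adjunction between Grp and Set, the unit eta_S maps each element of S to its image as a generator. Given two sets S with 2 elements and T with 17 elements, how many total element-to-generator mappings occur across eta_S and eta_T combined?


The unit eta_X: X -> U(F(X)) of the Free-Forgetful adjunction
maps each element of X to a generator of F(X). For X = S + T (disjoint
union in Set), |S + T| = |S| + |T|.
Total mappings = 2 + 17 = 19.

19


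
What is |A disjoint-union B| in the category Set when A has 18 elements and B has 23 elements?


In Set, the coproduct A + B is the disjoint union.
|A + B| = |A| + |B| = 18 + 23 = 41

41


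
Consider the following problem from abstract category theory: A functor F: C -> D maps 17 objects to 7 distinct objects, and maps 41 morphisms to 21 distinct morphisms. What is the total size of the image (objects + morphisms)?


The image of F consists of distinct objects and distinct morphisms.
|Im(F)| on objects = 7
|Im(F)| on morphisms = 21
Total image cardinality = 7 + 21 = 28

28


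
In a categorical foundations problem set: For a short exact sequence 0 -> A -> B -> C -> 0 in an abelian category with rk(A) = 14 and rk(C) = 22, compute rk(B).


For a short exact sequence 0 -> A -> B -> C -> 0,
rank is additive: rank(B) = rank(A) + rank(C).
rank(B) = 14 + 22 = 36

36


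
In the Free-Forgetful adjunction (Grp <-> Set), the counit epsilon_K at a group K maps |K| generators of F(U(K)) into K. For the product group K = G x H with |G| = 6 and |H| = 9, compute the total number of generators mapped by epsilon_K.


The counit epsilon_K: F(U(K)) -> K of the Free-Forgetful adjunction
maps |K| generators of F(U(K)) into K. For K = G x H (the product group),
|G x H| = |G| * |H|.
Total generators mapped = 6 * 9 = 54.

54


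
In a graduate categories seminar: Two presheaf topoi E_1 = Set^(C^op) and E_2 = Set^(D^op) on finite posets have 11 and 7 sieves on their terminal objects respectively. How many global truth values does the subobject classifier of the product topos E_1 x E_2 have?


In a product of presheaf topoi E_1 x E_2, the subobject classifier
is Omega = Omega_1 x Omega_2 (componentwise), so
|Omega(top)| = |Omega_1(top_1)| * |Omega_2(top_2)|.
= 11 * 7 = 77.

77


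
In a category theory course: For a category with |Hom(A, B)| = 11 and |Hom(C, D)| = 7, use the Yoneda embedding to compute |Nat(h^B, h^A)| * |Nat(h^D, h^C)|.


By the Yoneda lemma, Nat(h^B, h^A) is isomorphic to Hom(A, B),
so |Nat(h^B, h^A)| = |Hom(A, B)| and |Nat(h^D, h^C)| = |Hom(C, D)|.
|Hom(A, B)| = 11, |Hom(C, D)| = 7.
|Nat(h^B, h^A) x Nat(h^D, h^C)| = 11 * 7 = 77

77


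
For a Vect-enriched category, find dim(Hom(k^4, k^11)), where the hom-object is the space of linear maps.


In Vect-enriched categories, Hom(k^n, k^m) is the space of m x n matrices.
dim(Hom(k^4, k^11)) = 11 * 4 = 44

44


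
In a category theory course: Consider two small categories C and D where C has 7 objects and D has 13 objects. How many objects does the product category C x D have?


The product category C x D has objects that are pairs (c, d).
Number of pairs = |Ob(C)| * |Ob(D)| = 7 * 13 = 91

91


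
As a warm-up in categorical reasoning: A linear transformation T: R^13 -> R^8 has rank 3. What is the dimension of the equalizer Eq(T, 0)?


The equalizer of f and the zero map is ker(f).
By the rank-nullity theorem: dim(ker(f)) = dim(domain) - rank(f).
dim(ker(f)) = 13 - 3 = 10

10


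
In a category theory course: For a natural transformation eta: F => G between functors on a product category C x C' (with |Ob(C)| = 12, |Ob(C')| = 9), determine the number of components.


A natural transformation eta: F => G assigns one component morphism per
object of the domain category.
The domain is the product category C x C', so
|Ob(C x C')| = |Ob(C)| * |Ob(C')| = 12 * 9 = 108.
Therefore eta has 108 component morphisms.

108


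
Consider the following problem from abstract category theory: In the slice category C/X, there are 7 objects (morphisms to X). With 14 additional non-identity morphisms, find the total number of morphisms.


In the slice category C/X, objects are morphisms to X.
Identity morphisms: 7 (one per object of C/X).
Non-identity morphisms: 14.
Total = 7 + 14 = 21

21


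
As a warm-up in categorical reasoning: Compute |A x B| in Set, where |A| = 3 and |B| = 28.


In Set, the product A x B is the Cartesian product.
By the universal property, |A x B| = |A| * |B|.
|A x B| = 3 * 28 = 84

84


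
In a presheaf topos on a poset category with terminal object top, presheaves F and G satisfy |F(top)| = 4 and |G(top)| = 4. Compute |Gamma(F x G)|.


Global sections of a presheaf on a poset with terminal top satisfy
Gamma(H) ~ H(top). Presheaves admit pointwise products, so
(F x G)(top) = F(top) x G(top) (Cartesian product).
|Gamma(F x G)| = |F(top)| * |G(top)| = 4 * 4 = 16.

16


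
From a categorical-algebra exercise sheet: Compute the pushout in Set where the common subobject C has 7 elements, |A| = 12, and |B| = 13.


The pushout A +_C B identifies the images of C in A and B.
|A +_C B| = |A| + |B| - |C| (for injections).
= 12 + 13 - 7 = 18

18


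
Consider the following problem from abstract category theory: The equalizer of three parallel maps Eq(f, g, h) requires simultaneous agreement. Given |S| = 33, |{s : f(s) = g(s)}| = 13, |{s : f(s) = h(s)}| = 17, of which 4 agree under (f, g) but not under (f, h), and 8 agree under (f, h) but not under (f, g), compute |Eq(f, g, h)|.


Eq(f, g, h) is the triple-agreement set: points in S where all three
maps take the same value. Using inclusion-exclusion on the pairwise data:
Pair (f, g) agrees on 13 points; pair (f, h) on 17 points.
Points agreeing under (f, g) but not (f, h) = 4; under (f, h) but not (f, g) = 8.
Triple-agreement = agreement-in-(f, g) minus points that agree under (f, g) but not (f, h):
|Eq(f, g, h)| = 13 - 4 = 9
(cross-check via (f, h): 17 - 8 = 9.)

9


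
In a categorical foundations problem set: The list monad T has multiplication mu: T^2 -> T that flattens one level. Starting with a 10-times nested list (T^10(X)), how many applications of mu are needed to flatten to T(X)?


Each application of mu: T^2 -> T removes one layer of nesting.
Starting at depth 10 (i.e., T^10(X)), we need to reach T(X).
Number of mu applications = 10 - 1 = 9

9


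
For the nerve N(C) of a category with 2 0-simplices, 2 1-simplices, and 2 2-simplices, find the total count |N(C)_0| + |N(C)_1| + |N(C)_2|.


The 2-skeleton of the nerve N(C) consists of simplices in dimensions 0, 1, 2:
  |N(C)_0| = 2 (objects)
  |N(C)_1| = 2 (morphisms)
  |N(C)_2| = 2 (composable pairs)
Total = 2 + 2 + 2 = 6

6


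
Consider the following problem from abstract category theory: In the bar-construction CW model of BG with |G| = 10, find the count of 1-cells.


In the bar-construction CW model of BG, the n-cells are indexed by
n-tuples [g_1|...|g_n] of non-identity elements of G (degenerate
simplices with some g_i = e do not contribute cells), so there are
(|G| - 1)^n n-cells.
For dim = 1 with |G| = 10:
cells = (10 - 1)^1 = 9^1 = 9

9


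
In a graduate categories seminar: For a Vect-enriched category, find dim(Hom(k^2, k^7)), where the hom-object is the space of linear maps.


In Vect-enriched categories, Hom(k^n, k^m) is the space of m x n matrices.
dim(Hom(k^2, k^7)) = 7 * 2 = 14

14


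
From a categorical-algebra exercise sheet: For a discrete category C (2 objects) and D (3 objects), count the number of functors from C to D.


A functor from a discrete category C to D is determined by
where each object maps. Each of the 2 objects of C can map
to any of the 3 objects of D independently.
Number of functors = 3^2 = 9

9


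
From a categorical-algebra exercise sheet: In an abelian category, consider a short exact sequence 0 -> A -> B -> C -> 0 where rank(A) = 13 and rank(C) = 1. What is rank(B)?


For a short exact sequence 0 -> A -> B -> C -> 0,
rank is additive: rank(B) = rank(A) + rank(C).
rank(B) = 13 + 1 = 14

14


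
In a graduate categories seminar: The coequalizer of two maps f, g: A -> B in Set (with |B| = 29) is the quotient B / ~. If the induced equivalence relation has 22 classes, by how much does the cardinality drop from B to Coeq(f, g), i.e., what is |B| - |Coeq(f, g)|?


The coequalizer Coeq(f, g) = B / ~ has one element per equivalence class.
|B| = 29, |Coeq(f, g)| = 22.
|B| - |Coeq(f, g)| = 29 - 22 = 7.

7


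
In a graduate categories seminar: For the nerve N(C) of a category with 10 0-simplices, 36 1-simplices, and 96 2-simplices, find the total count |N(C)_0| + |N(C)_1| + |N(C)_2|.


The 2-skeleton of the nerve N(C) consists of simplices in dimensions 0, 1, 2:
  |N(C)_0| = 10 (objects)
  |N(C)_1| = 36 (morphisms)
  |N(C)_2| = 96 (composable pairs)
Total = 10 + 36 + 96 = 142

142


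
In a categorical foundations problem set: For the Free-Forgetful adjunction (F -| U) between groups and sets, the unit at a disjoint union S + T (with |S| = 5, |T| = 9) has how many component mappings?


The unit eta_X: X -> U(F(X)) of the Free-Forgetful adjunction
maps each element of X to a generator of F(X). For X = S + T (disjoint
union in Set), |S + T| = |S| + |T|.
Total mappings = 5 + 9 = 14.

14


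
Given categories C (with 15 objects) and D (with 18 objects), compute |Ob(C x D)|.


The product category C x D has objects that are pairs (c, d).
Number of pairs = |Ob(C)| * |Ob(D)| = 15 * 18 = 270

270


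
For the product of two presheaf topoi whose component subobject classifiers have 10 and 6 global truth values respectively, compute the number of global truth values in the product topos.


In a product of presheaf topoi E_1 x E_2, the subobject classifier
is Omega = Omega_1 x Omega_2 (componentwise), so
|Omega(top)| = |Omega_1(top_1)| * |Omega_2(top_2)|.
= 10 * 6 = 60.

60


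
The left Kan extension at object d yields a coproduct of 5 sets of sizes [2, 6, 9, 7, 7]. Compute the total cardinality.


Pointwise, the left Kan extension (Lan_F H)(d) is the colimit, indexed
by the comma category (F downarrow d), of H composed with the
projection (F downarrow d) -> C. Here that colimit is given
as a coproduct (disjoint union) of sets, so its cardinality is the
sum of the sizes of the summands.
Coproduct of sets with sizes: 2 + 6 + 9 + 7 + 7
= 31

31


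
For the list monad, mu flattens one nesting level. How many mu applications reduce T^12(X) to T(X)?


Each application of mu: T^2 -> T removes one layer of nesting.
Starting at depth 12 (i.e., T^12(X)), we need to reach T(X).
Number of mu applications = 12 - 1 = 11

11


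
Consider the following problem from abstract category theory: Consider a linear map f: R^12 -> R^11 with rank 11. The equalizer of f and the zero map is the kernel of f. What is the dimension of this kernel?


The equalizer of f and the zero map is ker(f).
By the rank-nullity theorem: dim(ker(f)) = dim(domain) - rank(f).
dim(ker(f)) = 12 - 11 = 1

1


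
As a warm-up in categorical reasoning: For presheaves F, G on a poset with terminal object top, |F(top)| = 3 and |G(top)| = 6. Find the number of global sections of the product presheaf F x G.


Global sections of a presheaf on a poset with terminal top satisfy
Gamma(H) ~ H(top). Presheaves admit pointwise products, so
(F x G)(top) = F(top) x G(top) (Cartesian product).
|Gamma(F x G)| = |F(top)| * |G(top)| = 3 * 6 = 18.

18


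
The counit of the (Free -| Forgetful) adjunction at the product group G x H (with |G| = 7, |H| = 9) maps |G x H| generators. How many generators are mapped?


The counit epsilon_K: F(U(K)) -> K of the Free-Forgetful adjunction
maps |K| generators of F(U(K)) into K. For K = G x H (the product group),
|G x H| = |G| * |H|.
Total generators mapped = 7 * 9 = 63.

63


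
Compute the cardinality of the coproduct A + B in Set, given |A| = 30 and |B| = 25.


In Set, the coproduct A + B is the disjoint union.
|A + B| = |A| + |B| = 30 + 25 = 55

55


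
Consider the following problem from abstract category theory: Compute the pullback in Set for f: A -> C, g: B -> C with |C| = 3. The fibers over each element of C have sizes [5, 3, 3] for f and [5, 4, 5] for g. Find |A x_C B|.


The pullback A x_C B consists of pairs (a, b) with f(a) = g(b).
For each element c in C, the fiber product has |f^-1(c)| * |g^-1(c)| elements.
Summing over C: 5 * 5 + 3 * 4 + 3 * 5
= 25 + 12 + 15 = 52

52


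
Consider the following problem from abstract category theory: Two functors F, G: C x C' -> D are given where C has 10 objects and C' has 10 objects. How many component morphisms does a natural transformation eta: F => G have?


A natural transformation eta: F => G assigns one component morphism per
object of the domain category.
The domain is the product category C x C', so
|Ob(C x C')| = |Ob(C)| * |Ob(C')| = 10 * 10 = 100.
Therefore eta has 100 component morphisms.

100


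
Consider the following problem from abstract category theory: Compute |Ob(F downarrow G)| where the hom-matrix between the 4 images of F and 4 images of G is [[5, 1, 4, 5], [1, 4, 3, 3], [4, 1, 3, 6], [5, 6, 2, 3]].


Objects of (F downarrow G) are triples (a, b, h: F(a)->G(b)).
The count equals the sum of all entries in the hom-matrix.
sum(row 0) = 15
sum(row 1) = 11
sum(row 2) = 14
sum(row 3) = 16
Grand total = 56

56


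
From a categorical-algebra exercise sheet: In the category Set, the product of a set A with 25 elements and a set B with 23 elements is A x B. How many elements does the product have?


In Set, the product A x B is the Cartesian product.
By the universal property, |A x B| = |A| * |B|.
|A x B| = 25 * 23 = 575

575


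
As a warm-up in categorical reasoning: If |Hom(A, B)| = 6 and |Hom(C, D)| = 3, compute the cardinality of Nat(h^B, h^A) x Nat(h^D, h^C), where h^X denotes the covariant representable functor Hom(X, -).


By the Yoneda lemma, Nat(h^B, h^A) is isomorphic to Hom(A, B),
so |Nat(h^B, h^A)| = |Hom(A, B)| and |Nat(h^D, h^C)| = |Hom(C, D)|.
|Hom(A, B)| = 6, |Hom(C, D)| = 3.
|Nat(h^B, h^A) x Nat(h^D, h^C)| = 6 * 3 = 18

18


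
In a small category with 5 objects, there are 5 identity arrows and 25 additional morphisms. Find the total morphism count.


Each object has an identity morphism, giving 5 identities.
Adding the 25 non-identity morphisms:
Total = 5 + 25 = 30

30


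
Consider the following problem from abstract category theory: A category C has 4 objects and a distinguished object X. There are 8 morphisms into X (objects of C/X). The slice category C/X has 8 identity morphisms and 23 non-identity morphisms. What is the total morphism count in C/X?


In the slice category C/X, objects are morphisms to X.
Identity morphisms: 8 (one per object of C/X).
Non-identity morphisms: 23.
Total = 8 + 23 = 31

31


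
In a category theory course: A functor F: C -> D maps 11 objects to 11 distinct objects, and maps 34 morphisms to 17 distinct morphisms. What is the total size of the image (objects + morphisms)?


The image of F consists of distinct objects and distinct morphisms.
|Im(F)| on objects = 11
|Im(F)| on morphisms = 17
Total image cardinality = 11 + 17 = 28

28


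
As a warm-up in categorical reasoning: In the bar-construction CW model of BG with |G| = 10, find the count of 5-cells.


In the bar-construction CW model of BG, the n-cells are indexed by
n-tuples [g_1|...|g_n] of non-identity elements of G (degenerate
simplices with some g_i = e do not contribute cells), so there are
(|G| - 1)^n n-cells.
For dim = 5 with |G| = 10:
cells = (10 - 1)^5 = 9^5 = 59049

59049


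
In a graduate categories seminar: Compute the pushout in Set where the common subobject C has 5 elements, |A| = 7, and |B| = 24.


The pushout A +_C B identifies the images of C in A and B.
|A +_C B| = |A| + |B| - |C| (for injections).
= 7 + 24 - 5 = 26

26


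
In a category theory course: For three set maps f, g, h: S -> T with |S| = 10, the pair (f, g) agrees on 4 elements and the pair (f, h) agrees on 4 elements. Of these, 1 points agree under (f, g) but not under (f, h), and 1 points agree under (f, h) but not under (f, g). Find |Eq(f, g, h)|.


Eq(f, g, h) is the triple-agreement set: points in S where all three
maps take the same value. Using inclusion-exclusion on the pairwise data:
Pair (f, g) agrees on 4 points; pair (f, h) on 4 points.
Points agreeing under (f, g) but not (f, h) = 1; under (f, h) but not (f, g) = 1.
Triple-agreement = agreement-in-(f, g) minus points that agree under (f, g) but not (f, h):
|Eq(f, g, h)| = 4 - 1 = 3
(cross-check via (f, h): 4 - 1 = 3.)

3


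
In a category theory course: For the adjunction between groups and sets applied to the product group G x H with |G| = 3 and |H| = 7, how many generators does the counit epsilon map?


The counit epsilon_K: F(U(K)) -> K of the Free-Forgetful adjunction
maps |K| generators of F(U(K)) into K. For K = G x H (the product group),
|G x H| = |G| * |H|.
Total generators mapped = 3 * 7 = 21.

21


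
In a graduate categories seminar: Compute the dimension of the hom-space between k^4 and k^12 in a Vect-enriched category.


In Vect-enriched categories, Hom(k^n, k^m) is the space of m x n matrices.
dim(Hom(k^4, k^12)) = 12 * 4 = 48

48


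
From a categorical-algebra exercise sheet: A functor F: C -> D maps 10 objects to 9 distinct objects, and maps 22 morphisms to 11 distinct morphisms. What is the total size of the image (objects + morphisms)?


The image of F consists of distinct objects and distinct morphisms.
|Im(F)| on objects = 9
|Im(F)| on morphisms = 11
Total image cardinality = 9 + 11 = 20

20


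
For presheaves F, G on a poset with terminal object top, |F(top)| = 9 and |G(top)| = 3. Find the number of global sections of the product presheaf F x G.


Global sections of a presheaf on a poset with terminal top satisfy
Gamma(H) ~ H(top). Presheaves admit pointwise products, so
(F x G)(top) = F(top) x G(top) (Cartesian product).
|Gamma(F x G)| = |F(top)| * |G(top)| = 9 * 3 = 27.

27


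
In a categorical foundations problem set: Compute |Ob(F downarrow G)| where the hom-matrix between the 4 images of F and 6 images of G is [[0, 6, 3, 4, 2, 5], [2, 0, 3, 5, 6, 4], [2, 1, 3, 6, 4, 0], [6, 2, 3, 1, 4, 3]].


Objects of (F downarrow G) are triples (a, b, h: F(a)->G(b)).
The count equals the sum of all entries in the hom-matrix.
sum(row 0) = 20
sum(row 1) = 20
sum(row 2) = 16
sum(row 3) = 19
Grand total = 75

75


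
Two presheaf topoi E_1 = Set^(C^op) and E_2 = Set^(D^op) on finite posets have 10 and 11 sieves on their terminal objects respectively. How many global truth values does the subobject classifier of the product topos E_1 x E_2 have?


In a product of presheaf topoi E_1 x E_2, the subobject classifier
is Omega = Omega_1 x Omega_2 (componentwise), so
|Omega(top)| = |Omega_1(top_1)| * |Omega_2(top_2)|.
= 10 * 11 = 110.

110


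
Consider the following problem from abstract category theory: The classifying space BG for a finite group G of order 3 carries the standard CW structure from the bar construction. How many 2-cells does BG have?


In the bar-construction CW model of BG, the n-cells are indexed by
n-tuples [g_1|...|g_n] of non-identity elements of G (degenerate
simplices with some g_i = e do not contribute cells), so there are
(|G| - 1)^n n-cells.
For dim = 2 with |G| = 3:
cells = (3 - 1)^2 = 2^2 = 4

4


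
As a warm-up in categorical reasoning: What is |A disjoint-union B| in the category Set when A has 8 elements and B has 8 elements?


In Set, the coproduct A + B is the disjoint union.
|A + B| = |A| + |B| = 8 + 8 = 16

16


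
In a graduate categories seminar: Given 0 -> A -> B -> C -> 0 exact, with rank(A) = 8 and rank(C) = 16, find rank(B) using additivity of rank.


For a short exact sequence 0 -> A -> B -> C -> 0,
rank is additive: rank(B) = rank(A) + rank(C).
rank(B) = 8 + 16 = 24

24


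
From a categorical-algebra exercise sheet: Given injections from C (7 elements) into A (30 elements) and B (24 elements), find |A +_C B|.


The pushout A +_C B identifies the images of C in A and B.
|A +_C B| = |A| + |B| - |C| (for injections).
= 30 + 24 - 7 = 47

47


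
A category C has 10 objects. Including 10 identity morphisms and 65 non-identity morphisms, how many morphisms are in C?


Each object has an identity morphism, giving 10 identities.
Adding the 65 non-identity morphisms:
Total = 10 + 65 = 75

75


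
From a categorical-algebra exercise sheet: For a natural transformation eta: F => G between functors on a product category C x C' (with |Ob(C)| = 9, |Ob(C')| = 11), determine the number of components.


A natural transformation eta: F => G assigns one component morphism per
object of the domain category.
The domain is the product category C x C', so
|Ob(C x C')| = |Ob(C)| * |Ob(C')| = 9 * 11 = 99.
Therefore eta has 99 component morphisms.

99


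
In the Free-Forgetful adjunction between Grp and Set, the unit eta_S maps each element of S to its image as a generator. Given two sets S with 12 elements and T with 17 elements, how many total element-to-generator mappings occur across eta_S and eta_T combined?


The unit eta_X: X -> U(F(X)) of the Free-Forgetful adjunction
maps each element of X to a generator of F(X). For X = S + T (disjoint
union in Set), |S + T| = |S| + |T|.
Total mappings = 12 + 17 = 29.

29


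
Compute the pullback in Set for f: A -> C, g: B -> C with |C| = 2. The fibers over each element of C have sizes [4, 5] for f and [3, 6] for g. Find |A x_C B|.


The pullback A x_C B consists of pairs (a, b) with f(a) = g(b).
For each element c in C, the fiber product has |f^-1(c)| * |g^-1(c)| elements.
Summing over C: 4 * 3 + 5 * 6
= 12 + 30 = 42

42


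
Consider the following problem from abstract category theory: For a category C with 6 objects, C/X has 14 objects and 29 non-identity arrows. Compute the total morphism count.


In the slice category C/X, objects are morphisms to X.
Identity morphisms: 14 (one per object of C/X).
Non-identity morphisms: 29.
Total = 14 + 29 = 43

43


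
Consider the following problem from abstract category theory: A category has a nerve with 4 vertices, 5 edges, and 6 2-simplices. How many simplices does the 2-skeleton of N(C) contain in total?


The 2-skeleton of the nerve N(C) consists of simplices in dimensions 0, 1, 2:
  |N(C)_0| = 4 (objects)
  |N(C)_1| = 5 (morphisms)
  |N(C)_2| = 6 (composable pairs)
Total = 4 + 5 + 6 = 15

15


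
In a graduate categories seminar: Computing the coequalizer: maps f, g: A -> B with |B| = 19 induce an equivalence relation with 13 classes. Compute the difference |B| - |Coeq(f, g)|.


The coequalizer Coeq(f, g) = B / ~ has one element per equivalence class.
|B| = 19, |Coeq(f, g)| = 13.
|B| - |Coeq(f, g)| = 19 - 13 = 6.

6


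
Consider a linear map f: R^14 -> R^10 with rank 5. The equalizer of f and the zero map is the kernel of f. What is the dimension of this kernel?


The equalizer of f and the zero map is ker(f).
By the rank-nullity theorem: dim(ker(f)) = dim(domain) - rank(f).
dim(ker(f)) = 14 - 5 = 9

9


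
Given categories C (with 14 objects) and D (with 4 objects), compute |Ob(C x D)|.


The product category C x D has objects that are pairs (c, d).
Number of pairs = |Ob(C)| * |Ob(D)| = 14 * 4 = 56

56


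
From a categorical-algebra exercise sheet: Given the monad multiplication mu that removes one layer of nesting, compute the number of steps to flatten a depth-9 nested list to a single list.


Each application of mu: T^2 -> T removes one layer of nesting.
Starting at depth 9 (i.e., T^9(X)), we need to reach T(X).
Number of mu applications = 9 - 1 = 8

8


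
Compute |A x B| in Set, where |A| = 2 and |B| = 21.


In Set, the product A x B is the Cartesian product.
By the universal property, |A x B| = |A| * |B|.
|A x B| = 2 * 21 = 42

42


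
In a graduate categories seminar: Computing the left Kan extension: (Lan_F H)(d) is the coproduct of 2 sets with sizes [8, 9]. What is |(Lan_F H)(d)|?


Pointwise, the left Kan extension (Lan_F H)(d) is the colimit, indexed
by the comma category (F downarrow d), of H composed with the
projection (F downarrow d) -> C. Here that colimit is given
as a coproduct (disjoint union) of sets, so its cardinality is the
sum of the sizes of the summands.
Coproduct of sets with sizes: 8 + 9
= 17

17


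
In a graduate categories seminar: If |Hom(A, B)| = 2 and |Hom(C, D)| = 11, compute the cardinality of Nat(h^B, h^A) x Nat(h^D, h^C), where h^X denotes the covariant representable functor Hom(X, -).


By the Yoneda lemma, Nat(h^B, h^A) is isomorphic to Hom(A, B),
so |Nat(h^B, h^A)| = |Hom(A, B)| and |Nat(h^D, h^C)| = |Hom(C, D)|.
|Hom(A, B)| = 2, |Hom(C, D)| = 11.
|Nat(h^B, h^A) x Nat(h^D, h^C)| = 2 * 11 = 22

22


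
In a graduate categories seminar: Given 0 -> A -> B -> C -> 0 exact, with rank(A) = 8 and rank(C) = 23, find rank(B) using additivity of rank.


For a short exact sequence 0 -> A -> B -> C -> 0,
rank is additive: rank(B) = rank(A) + rank(C).
rank(B) = 8 + 23 = 31

31


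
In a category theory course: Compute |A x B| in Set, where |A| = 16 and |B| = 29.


In Set, the product A x B is the Cartesian product.
By the universal property, |A x B| = |A| * |B|.
|A x B| = 16 * 29 = 464

464


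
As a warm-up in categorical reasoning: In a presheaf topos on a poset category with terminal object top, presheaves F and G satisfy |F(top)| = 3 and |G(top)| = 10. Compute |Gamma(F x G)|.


Global sections of a presheaf on a poset with terminal top satisfy
Gamma(H) ~ H(top). Presheaves admit pointwise products, so
(F x G)(top) = F(top) x G(top) (Cartesian product).
|Gamma(F x G)| = |F(top)| * |G(top)| = 3 * 10 = 30.

30


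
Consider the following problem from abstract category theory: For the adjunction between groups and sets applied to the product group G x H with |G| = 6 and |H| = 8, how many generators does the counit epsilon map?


The counit epsilon_K: F(U(K)) -> K of the Free-Forgetful adjunction
maps |K| generators of F(U(K)) into K. For K = G x H (the product group),
|G x H| = |G| * |H|.
Total generators mapped = 6 * 8 = 48.

48


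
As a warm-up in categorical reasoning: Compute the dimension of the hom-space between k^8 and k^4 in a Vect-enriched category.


In Vect-enriched categories, Hom(k^n, k^m) is the space of m x n matrices.
dim(Hom(k^8, k^4)) = 4 * 8 = 32

32


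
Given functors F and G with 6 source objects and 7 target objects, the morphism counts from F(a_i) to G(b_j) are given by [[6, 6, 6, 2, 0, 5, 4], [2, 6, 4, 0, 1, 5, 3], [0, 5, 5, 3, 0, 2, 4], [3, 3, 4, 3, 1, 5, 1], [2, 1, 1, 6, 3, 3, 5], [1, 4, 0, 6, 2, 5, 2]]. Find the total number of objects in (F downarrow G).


Objects of (F downarrow G) are triples (a, b, h: F(a)->G(b)).
The count equals the sum of all entries in the hom-matrix.
sum(row 0) = 29
sum(row 1) = 21
sum(row 2) = 19
sum(row 3) = 20
sum(row 4) = 21
sum(row 5) = 20
Grand total = 130

130


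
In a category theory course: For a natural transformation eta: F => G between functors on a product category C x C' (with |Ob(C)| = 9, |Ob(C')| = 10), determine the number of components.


A natural transformation eta: F => G assigns one component morphism per
object of the domain category.
The domain is the product category C x C', so
|Ob(C x C')| = |Ob(C)| * |Ob(C')| = 9 * 10 = 90.
Therefore eta has 90 component morphisms.

90


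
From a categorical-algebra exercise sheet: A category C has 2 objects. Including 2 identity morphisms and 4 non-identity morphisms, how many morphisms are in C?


Each object has an identity morphism, giving 2 identities.
Adding the 4 non-identity morphisms:
Total = 2 + 4 = 6

6


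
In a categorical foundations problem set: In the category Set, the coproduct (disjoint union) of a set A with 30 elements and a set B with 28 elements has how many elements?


In Set, the coproduct A + B is the disjoint union.
|A + B| = |A| + |B| = 30 + 28 = 58

58


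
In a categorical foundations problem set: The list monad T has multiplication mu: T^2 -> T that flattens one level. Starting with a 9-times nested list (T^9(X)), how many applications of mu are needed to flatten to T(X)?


Each application of mu: T^2 -> T removes one layer of nesting.
Starting at depth 9 (i.e., T^9(X)), we need to reach T(X).
Number of mu applications = 9 - 1 = 8

8


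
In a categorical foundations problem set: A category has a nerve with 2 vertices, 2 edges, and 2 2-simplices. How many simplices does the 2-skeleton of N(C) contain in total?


The 2-skeleton of the nerve N(C) consists of simplices in dimensions 0, 1, 2:
  |N(C)_0| = 2 (objects)
  |N(C)_1| = 2 (morphisms)
  |N(C)_2| = 2 (composable pairs)
Total = 2 + 2 + 2 = 6

6
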